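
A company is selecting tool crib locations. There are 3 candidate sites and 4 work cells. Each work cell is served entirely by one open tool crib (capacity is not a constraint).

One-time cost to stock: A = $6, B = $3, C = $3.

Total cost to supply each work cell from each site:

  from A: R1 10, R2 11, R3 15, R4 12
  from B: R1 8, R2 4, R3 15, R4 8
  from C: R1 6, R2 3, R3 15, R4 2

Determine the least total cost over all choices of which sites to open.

For any fixed open set, each work cell goes to its cheapest open site; total = fixed + service.
{C}: R1→C 6, R2→C 3, R3→C 15, R4→C 2. Service 26; fixed 3; total 29.
{B, C}: service 26 + fixed 6 = 32
{A, C}: service 26 + fixed 9 = 35
{A, B, C}: service 26 + fixed 12 = 38
No other subset beats 29.

Minimum total cost: 29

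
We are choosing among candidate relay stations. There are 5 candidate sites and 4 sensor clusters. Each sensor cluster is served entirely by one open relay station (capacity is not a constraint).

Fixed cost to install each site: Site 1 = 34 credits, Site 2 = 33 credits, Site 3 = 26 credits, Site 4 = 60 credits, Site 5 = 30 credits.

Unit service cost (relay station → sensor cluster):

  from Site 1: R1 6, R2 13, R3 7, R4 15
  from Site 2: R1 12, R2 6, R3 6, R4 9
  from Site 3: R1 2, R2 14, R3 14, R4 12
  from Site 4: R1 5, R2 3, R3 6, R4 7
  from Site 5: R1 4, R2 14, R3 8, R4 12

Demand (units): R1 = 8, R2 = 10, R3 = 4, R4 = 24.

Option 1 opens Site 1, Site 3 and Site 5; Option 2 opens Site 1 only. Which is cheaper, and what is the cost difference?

Option 1: {Site 1, Site 3, Site 5}: R1→Site 3 2·8=16, R2→Site 1 13·10=130, R3→Site 1 7·4=28, R4→Site 3 12·24=288. Service 462; fixed 90; total 552.
Option 2: {Site 1}: R1→Site 1 6·8=48, R2→Site 1 13·10=130, R3→Site 1 7·4=28, R4→Site 1 15·24=360. Service 566; fixed 34; total 600.
Difference: |552 − 600| = 48.

Option 1 is cheaper by 48.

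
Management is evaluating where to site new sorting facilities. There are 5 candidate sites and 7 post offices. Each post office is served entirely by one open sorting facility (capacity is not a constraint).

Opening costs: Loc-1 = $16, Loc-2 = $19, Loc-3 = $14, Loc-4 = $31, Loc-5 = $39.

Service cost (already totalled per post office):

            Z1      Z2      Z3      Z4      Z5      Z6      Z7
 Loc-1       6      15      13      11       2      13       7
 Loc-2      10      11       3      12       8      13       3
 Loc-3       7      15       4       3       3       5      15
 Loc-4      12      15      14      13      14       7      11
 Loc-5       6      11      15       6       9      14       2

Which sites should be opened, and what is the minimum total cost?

For any fixed open set, each post office goes to its cheapest open site; total = fixed + service.
{Loc-3}: Z1→Loc-3 7, Z2→Loc-3 15, Z3→Loc-3 4, Z4→Loc-3 3, Z5→Loc-3 3, Z6→Loc-3 5, Z7→Loc-3 15. Service 52; fixed 14; total 66.
{Loc-2, Loc-3}: Z1→Loc-3 7, Z2→Loc-2 11, Z3→Loc-2 3, Z4→Loc-3 3, Z5→Loc-3 3, Z6→Loc-3 5, Z7→Loc-2 3. Service 35; fixed 33; total 68.
{Loc-1, Loc-3}: Z1→Loc-1 6, Z2→Loc-1 15, Z3→Loc-3 4, Z4→Loc-3 3, Z5→Loc-1 2, Z6→Loc-3 5, Z7→Loc-1 7. Service 42; fixed 30; total 72.
{Loc-1, Loc-2, Loc-3, Loc-4, Loc-5}: service 32 + fixed 119 = 151
No other subset beats 66.

Open Loc-3 only; minimum total cost 66.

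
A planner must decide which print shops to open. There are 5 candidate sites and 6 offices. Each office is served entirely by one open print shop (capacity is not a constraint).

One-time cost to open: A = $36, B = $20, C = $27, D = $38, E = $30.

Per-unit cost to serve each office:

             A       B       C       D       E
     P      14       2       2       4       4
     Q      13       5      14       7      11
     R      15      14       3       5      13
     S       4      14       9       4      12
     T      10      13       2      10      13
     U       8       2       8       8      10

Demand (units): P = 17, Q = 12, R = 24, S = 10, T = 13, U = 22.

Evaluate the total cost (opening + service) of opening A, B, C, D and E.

Each office is assigned to its cheapest site among the open ones.
{A, B, C, D, E}: P→B 2·17=34, Q→B 5·12=60, R→C 3·24=72, S→A 4·10=40, T→C 2·13=26, U→B 2·22=44. Service 276; fixed 151; total 427.

Total cost: 427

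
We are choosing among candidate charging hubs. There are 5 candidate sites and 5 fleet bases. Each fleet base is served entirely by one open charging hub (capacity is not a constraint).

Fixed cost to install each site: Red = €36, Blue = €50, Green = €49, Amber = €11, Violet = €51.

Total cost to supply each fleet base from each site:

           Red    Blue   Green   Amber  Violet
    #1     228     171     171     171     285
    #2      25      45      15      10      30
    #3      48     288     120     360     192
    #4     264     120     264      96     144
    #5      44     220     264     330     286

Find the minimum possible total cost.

Minimum total cost: 416

For any fixed open set, each fleet base goes to its cheapest open site; total = fixed + service.
{Red, Amber}: #1→Amber 171, #2→Amber 10, #3→Red 48, #4→Amber 96, #5→Red 44. Service 369; fixed 47; total 416.
{Red, Green, Amber}: #1→Green 171, #2→Amber 10, #3→Red 48, #4→Amber 96, #5→Red 44. Service 369; fixed 96; total 465.
{Red, Blue, Amber}: #1→Blue 171, #2→Amber 10, #3→Red 48, #4→Amber 96, #5→Red 44. Service 369; fixed 97; total 466.
{Red, Blue, Green, Amber, Violet}: #1→Blue 171, #2→Amber 10, #3→Red 48, #4→Amber 96, #5→Red 44. Service 369; fixed 197; total 566.
No other subset beats 416.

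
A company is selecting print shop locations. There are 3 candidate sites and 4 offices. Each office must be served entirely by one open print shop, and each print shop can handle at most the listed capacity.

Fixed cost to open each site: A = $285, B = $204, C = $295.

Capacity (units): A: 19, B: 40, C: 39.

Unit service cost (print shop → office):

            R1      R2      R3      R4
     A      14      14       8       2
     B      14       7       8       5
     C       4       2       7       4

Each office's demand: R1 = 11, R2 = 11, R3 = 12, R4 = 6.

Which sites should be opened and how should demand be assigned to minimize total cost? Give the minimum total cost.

Open {B}: R1→B 14·11=154, R2→B 7·11=77, R3→B 8·12=96, R4→B 5·6=30.
Loads: B carries 40/40. Service 357; fixed 204; total 561.
Next best feasible plan costs 679.

Minimum total cost: 561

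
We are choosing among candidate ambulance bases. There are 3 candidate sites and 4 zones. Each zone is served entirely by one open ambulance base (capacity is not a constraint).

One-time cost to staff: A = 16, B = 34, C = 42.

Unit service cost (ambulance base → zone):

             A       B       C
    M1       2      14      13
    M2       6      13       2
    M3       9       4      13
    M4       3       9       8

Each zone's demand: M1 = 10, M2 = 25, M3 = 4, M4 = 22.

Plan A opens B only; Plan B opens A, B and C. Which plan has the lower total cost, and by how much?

Plan A: {B}: M1→B 14·10=140, M2→B 13·25=325, M3→B 4·4=16, M4→B 9·22=198. Service 679; fixed 34; total 713.
Plan B: {A, B, C}: M1→A 2·10=20, M2→C 2·25=50, M3→B 4·4=16, M4→A 3·22=66. Service 152; fixed 92; total 244.
Difference: |713 − 244| = 469.

Plan B is cheaper by 469.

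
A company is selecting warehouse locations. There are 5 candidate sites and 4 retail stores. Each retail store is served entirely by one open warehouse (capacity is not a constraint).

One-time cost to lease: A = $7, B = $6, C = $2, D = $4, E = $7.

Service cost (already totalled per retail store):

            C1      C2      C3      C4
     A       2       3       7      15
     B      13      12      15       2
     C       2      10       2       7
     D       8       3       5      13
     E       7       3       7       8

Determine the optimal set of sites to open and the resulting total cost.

Open C and D; minimum total cost 20.

For any fixed open set, each retail store goes to its cheapest open site; total = fixed + service.
{C, D}: C1→C 2, C2→D 3, C3→C 2, C4→C 7. Service 14; fixed 6; total 20.
{B, C, D}: C1→C 2, C2→D 3, C3→C 2, C4→B 2. Service 9; fixed 12; total 21.
{A, C}: C1→A 2, C2→A 3, C3→C 2, C4→C 7. Service 14; fixed 9; total 23.
{A, B, C, D, E}: service 9 + fixed 26 = 35
No other subset beats 20.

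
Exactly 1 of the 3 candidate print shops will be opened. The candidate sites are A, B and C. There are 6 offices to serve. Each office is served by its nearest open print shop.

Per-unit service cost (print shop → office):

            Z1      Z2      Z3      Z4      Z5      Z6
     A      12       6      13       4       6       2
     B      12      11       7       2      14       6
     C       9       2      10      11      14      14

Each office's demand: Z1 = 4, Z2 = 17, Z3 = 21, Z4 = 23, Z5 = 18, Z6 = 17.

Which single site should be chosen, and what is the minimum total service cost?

Choose A only; total service cost 657.

With exactly 1 open, each office uses its cheapest among the chosen.
{A}: Z1→A 12·4=48, Z2→A 6·17=102, Z3→A 13·21=273, Z4→A 4·23=92, Z5→A 6·18=108, Z6→A 2·17=34. Service cost 657.
{B}: service cost 782
{C}: service cost 1023
Among all 3 size-1 choices, {A} is lowest.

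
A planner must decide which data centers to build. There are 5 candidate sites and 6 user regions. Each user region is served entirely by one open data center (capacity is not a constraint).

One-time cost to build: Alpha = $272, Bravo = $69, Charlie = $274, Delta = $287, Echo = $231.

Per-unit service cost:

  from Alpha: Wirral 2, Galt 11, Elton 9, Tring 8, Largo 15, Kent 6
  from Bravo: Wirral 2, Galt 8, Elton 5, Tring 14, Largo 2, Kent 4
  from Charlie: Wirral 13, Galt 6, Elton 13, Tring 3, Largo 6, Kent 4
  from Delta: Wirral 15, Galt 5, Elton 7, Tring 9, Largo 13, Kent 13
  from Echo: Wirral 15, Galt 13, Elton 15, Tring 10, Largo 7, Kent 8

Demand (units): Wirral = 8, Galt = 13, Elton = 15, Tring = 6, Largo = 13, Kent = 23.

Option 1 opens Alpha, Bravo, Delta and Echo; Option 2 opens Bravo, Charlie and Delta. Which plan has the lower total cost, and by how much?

Option 2 is cheaper by 259.

Option 1: {Alpha, Bravo, Delta, Echo}: Wirral→Alpha 2·8=16, Galt→Delta 5·13=65, Elton→Bravo 5·15=75, Tring→Alpha 8·6=48, Largo→Bravo 2·13=26, Kent→Bravo 4·23=92. Service 322; fixed 859; total 1181.
Option 2: {Bravo, Charlie, Delta}: Wirral→Bravo 2·8=16, Galt→Delta 5·13=65, Elton→Bravo 5·15=75, Tring→Charlie 3·6=18, Largo→Bravo 2·13=26, Kent→Bravo 4·23=92. Service 292; fixed 630; total 922.
Difference: |1181 − 922| = 259.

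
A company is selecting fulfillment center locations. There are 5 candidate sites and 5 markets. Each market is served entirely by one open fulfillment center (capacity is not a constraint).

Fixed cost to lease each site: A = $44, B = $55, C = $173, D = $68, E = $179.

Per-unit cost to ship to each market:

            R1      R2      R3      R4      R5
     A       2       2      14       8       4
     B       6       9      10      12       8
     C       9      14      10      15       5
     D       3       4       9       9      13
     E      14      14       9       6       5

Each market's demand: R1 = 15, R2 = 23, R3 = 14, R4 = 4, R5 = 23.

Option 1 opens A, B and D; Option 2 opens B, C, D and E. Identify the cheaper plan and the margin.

Option 1: {A, B, D}: R1→A 2·15=30, R2→A 2·23=46, R3→D 9·14=126, R4→A 8·4=32, R5→A 4·23=92. Service 326; fixed 167; total 493.
Option 2: {B, C, D, E}: R1→D 3·15=45, R2→D 4·23=92, R3→D 9·14=126, R4→E 6·4=24, R5→C 5·23=115. Service 402; fixed 475; total 877.
Difference: |493 − 877| = 384.

Option 1 is cheaper by 384.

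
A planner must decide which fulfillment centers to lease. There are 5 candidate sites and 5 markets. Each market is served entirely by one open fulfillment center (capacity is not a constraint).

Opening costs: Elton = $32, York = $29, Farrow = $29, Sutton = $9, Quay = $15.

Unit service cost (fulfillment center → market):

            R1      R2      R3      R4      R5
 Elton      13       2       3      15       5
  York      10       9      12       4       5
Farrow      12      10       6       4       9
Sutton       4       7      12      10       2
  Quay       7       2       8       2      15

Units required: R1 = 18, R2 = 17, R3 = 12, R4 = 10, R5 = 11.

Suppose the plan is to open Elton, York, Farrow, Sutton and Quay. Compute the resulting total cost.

Total cost: 298

Each market is assigned to its cheapest site among the open ones.
{Elton, York, Farrow, Sutton, Quay}: R1→Sutton 4·18=72, R2→Elton 2·17=34, R3→Elton 3·12=36, R4→Quay 2·10=20, R5→Sutton 2·11=22. Service 184; fixed 114; total 298.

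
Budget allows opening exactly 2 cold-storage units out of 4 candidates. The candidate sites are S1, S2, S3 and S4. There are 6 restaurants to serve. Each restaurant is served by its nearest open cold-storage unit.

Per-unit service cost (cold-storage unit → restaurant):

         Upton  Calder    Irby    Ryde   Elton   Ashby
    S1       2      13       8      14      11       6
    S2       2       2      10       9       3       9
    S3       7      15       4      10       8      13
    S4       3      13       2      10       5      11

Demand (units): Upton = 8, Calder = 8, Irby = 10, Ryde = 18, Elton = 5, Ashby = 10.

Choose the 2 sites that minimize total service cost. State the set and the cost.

With exactly 2 open, each restaurant uses its cheapest among the chosen.
{S2, S4}: Upton→S2 2·8=16, Calder→S2 2·8=16, Irby→S4 2·10=20, Ryde→S2 9·18=162, Elton→S2 3·5=15, Ashby→S2 9·10=90. Service cost 319.
{S2, S3}: service cost 339
{S1, S2}: service cost 349
Among all 6 size-2 choices, {S2, S4} is lowest.

Choose S2 and S4; total service cost 319.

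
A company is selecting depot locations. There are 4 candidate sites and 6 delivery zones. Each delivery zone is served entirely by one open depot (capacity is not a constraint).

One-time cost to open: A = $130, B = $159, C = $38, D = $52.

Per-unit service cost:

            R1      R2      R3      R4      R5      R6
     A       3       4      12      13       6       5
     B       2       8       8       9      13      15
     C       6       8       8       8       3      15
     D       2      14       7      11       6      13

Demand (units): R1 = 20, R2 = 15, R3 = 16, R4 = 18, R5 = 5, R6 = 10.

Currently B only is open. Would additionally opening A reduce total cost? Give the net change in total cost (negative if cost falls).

Current service cost with {B}: 665.
Adding A: each delivery zone re-picks its cheapest; new service cost 470, saving 195.
Extra fixed cost: 130. Net change = 130 − 195 = -65.
(Totals: 824 → 759.)

Yes — net change −65 (cost falls by 65).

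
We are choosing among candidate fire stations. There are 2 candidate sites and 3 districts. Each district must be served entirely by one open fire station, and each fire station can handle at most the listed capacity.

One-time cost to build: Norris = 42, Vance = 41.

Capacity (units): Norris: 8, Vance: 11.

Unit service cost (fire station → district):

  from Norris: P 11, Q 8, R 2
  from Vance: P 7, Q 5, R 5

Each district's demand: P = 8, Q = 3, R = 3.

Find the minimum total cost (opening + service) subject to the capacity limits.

Open {Norris, Vance}: P→Vance 7·8=56, Q→Vance 5·3=15, R→Norris 2·3=6.
Loads: Norris carries 3/8, Vance carries 11/11. Service 77; fixed 83; total 160.
Next best feasible plan costs 169.

Minimum total cost: 160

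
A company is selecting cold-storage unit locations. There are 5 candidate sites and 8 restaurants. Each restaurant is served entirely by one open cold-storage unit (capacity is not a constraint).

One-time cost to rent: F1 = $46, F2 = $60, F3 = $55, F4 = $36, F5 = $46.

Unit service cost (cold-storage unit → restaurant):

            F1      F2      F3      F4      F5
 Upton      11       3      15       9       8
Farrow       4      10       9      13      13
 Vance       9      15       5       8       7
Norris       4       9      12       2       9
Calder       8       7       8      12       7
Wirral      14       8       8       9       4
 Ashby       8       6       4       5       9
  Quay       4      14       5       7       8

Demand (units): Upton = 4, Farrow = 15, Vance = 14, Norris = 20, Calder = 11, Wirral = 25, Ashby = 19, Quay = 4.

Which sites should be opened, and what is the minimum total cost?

Open F1, F4 and F5; minimum total cost 646.

For any fixed open set, each restaurant goes to its cheapest open site; total = fixed + service.
{F1, F4, F5}: Upton→F5 8·4=32, Farrow→F1 4·15=60, Vance→F5 7·14=98, Norris→F4 2·20=40, Calder→F5 7·11=77, Wirral→F5 4·25=100, Ashby→F4 5·19=95, Quay→F1 4·4=16. Service 518; fixed 128; total 646.
{F1, F3, F4, F5}: service 471 + fixed 183 = 654
{F1, F3, F5}: Upton→F5 8·4=32, Farrow→F1 4·15=60, Vance→F3 5·14=70, Norris→F1 4·20=80, Calder→F5 7·11=77, Wirral→F5 4·25=100, Ashby→F3 4·19=76, Quay→F1 4·4=16. Service 511; fixed 147; total 658.
{F1, F2, F3, F4, F5}: service 451 + fixed 243 = 694
No other subset beats 646.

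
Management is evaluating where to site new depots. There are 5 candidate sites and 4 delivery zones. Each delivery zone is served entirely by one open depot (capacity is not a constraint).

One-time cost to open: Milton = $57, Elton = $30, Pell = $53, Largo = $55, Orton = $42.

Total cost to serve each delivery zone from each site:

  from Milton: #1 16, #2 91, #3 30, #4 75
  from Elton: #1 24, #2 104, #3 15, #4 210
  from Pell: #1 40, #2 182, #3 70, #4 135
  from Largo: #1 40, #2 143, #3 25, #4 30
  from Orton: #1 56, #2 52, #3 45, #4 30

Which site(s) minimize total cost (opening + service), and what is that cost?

For any fixed open set, each delivery zone goes to its cheapest open site; total = fixed + service.
{Elton, Orton}: #1→Elton 24, #2→Orton 52, #3→Elton 15, #4→Orton 30. Service 121; fixed 72; total 193.
{Orton}: service 183 + fixed 42 = 225
{Milton, Orton}: #1→Milton 16, #2→Orton 52, #3→Milton 30, #4→Orton 30. Service 128; fixed 99; total 227.
{Milton, Elton, Pell, Largo, Orton}: service 113 + fixed 237 = 350
No other subset beats 193.

Open Elton and Orton; minimum total cost 193.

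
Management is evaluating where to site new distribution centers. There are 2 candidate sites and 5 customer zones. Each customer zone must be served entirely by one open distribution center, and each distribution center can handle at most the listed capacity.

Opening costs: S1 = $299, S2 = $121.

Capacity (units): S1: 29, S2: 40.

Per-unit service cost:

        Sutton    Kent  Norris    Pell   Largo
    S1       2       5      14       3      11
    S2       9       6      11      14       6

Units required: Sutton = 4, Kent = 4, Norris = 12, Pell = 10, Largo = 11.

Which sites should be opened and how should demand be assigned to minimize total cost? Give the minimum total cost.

Open {S1, S2}: Sutton→S1 2·4=8, Kent→S1 5·4=20, Norris→S2 11·12=132, Pell→S1 3·10=30, Largo→S2 6·11=66.
Loads: S1 carries 18/29, S2 carries 23/40. Service 256; fixed 420; total 676.
Next best feasible plan costs 680.

Minimum total cost: 676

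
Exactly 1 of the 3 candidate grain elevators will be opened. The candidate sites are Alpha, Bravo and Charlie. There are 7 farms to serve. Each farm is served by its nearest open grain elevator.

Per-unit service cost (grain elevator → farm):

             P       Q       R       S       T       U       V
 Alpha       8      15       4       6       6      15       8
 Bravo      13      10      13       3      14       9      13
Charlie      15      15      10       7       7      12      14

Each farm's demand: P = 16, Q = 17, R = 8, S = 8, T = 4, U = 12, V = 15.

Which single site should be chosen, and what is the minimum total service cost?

With exactly 1 open, each farm uses its cheapest among the chosen.
{Alpha}: P→Alpha 8·16=128, Q→Alpha 15·17=255, R→Alpha 4·8=32, S→Alpha 6·8=48, T→Alpha 6·4=24, U→Alpha 15·12=180, V→Alpha 8·15=120. Service cost 787.
{Bravo}: service cost 865
{Charlie}: service cost 1013
Among all 3 size-1 choices, {Alpha} is lowest.

Choose Alpha only; total service cost 787.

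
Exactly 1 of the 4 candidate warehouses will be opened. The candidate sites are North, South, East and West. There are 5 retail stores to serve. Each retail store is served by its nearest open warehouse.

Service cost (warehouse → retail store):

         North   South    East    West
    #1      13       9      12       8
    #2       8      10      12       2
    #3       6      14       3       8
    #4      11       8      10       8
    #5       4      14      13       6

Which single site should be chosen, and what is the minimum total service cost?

With exactly 1 open, each retail store uses its cheapest among the chosen.
{West}: #1→West 8, #2→West 2, #3→West 8, #4→West 8, #5→West 6. Service cost 32.
{North}: service cost 42
{East}: service cost 50
Among all 4 size-1 choices, {West} is lowest.

Choose West only; total service cost 32.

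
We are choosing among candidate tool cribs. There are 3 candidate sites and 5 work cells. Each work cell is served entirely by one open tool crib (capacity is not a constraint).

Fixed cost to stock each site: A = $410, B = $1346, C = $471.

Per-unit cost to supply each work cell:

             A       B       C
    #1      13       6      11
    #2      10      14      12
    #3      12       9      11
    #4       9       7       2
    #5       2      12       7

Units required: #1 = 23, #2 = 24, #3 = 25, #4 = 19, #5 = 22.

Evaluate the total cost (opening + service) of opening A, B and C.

Total cost: 2912

Each work cell is assigned to its cheapest site among the open ones.
{A, B, C}: #1→B 6·23=138, #2→A 10·24=240, #3→B 9·25=225, #4→C 2·19=38, #5→A 2·22=44. Service 685; fixed 2227; total 2912.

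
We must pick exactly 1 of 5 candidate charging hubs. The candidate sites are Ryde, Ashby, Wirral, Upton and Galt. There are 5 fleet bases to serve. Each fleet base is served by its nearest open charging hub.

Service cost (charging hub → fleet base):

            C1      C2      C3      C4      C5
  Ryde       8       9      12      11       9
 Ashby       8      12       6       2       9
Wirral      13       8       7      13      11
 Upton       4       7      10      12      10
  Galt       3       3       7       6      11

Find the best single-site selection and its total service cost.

With exactly 1 open, each fleet base uses its cheapest among the chosen.
{Galt}: C1→Galt 3, C2→Galt 3, C3→Galt 7, C4→Galt 6, C5→Galt 11. Service cost 30.
{Ashby}: service cost 37
{Upton}: service cost 43
Among all 5 size-1 choices, {Galt} is lowest.

Choose Galt only; total service cost 30.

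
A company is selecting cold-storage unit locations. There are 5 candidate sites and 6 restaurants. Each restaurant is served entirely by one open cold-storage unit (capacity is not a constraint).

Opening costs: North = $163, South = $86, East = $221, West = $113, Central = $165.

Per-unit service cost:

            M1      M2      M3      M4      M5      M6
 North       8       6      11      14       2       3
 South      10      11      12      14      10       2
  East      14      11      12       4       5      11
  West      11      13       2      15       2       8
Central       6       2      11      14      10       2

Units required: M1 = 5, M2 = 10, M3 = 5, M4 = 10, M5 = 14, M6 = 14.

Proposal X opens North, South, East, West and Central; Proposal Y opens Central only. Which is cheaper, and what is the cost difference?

Proposal Y is cheaper by 326.

Proposal X: {North, South, East, West, Central}: M1→Central 6·5=30, M2→Central 2·10=20, M3→West 2·5=10, M4→East 4·10=40, M5→North 2·14=28, M6→South 2·14=28. Service 156; fixed 748; total 904.
Proposal Y: {Central}: M1→Central 6·5=30, M2→Central 2·10=20, M3→Central 11·5=55, M4→Central 14·10=140, M5→Central 10·14=140, M6→Central 2·14=28. Service 413; fixed 165; total 578.
Difference: |904 − 578| = 326.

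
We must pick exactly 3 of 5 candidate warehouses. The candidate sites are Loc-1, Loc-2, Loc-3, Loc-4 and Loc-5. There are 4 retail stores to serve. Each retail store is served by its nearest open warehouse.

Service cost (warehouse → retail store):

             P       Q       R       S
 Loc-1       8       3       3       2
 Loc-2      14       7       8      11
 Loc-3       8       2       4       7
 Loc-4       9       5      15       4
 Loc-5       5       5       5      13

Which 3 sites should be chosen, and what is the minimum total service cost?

Choose Loc-1, Loc-3 and Loc-5; total service cost 12.

With exactly 3 open, each retail store uses its cheapest among the chosen.
{Loc-1, Loc-3, Loc-5}: P→Loc-5 5, Q→Loc-3 2, R→Loc-1 3, S→Loc-1 2. Service cost 12.
{Loc-1, Loc-2, Loc-5}: service cost 13
{Loc-1, Loc-4, Loc-5}: service cost 13
Among all 10 size-3 choices, {Loc-1, Loc-3, Loc-5} is lowest.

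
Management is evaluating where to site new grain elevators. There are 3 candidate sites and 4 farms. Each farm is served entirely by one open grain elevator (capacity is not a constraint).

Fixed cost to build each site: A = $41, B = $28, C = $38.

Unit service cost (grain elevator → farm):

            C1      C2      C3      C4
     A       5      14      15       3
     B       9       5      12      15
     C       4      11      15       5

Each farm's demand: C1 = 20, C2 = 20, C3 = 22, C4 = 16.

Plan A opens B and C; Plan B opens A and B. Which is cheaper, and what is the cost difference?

Plan A: {B, C}: C1→C 4·20=80, C2→B 5·20=100, C3→B 12·22=264, C4→C 5·16=80. Service 524; fixed 66; total 590.
Plan B: {A, B}: C1→A 5·20=100, C2→B 5·20=100, C3→B 12·22=264, C4→A 3·16=48. Service 512; fixed 69; total 581.
Difference: |590 − 581| = 9.

Plan B is cheaper by 9.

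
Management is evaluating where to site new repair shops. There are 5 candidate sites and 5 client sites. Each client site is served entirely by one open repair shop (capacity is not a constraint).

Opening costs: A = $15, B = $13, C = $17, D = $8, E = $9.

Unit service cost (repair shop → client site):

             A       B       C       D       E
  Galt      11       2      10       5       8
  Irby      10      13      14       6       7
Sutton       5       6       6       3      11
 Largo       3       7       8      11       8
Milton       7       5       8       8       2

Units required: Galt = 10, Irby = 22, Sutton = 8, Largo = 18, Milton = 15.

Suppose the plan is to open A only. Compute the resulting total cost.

Each client site is assigned to its cheapest site among the open ones.
{A}: Galt→A 11·10=110, Irby→A 10·22=220, Sutton→A 5·8=40, Largo→A 3·18=54, Milton→A 7·15=105. Service 529; fixed 15; total 544.

Total cost: 544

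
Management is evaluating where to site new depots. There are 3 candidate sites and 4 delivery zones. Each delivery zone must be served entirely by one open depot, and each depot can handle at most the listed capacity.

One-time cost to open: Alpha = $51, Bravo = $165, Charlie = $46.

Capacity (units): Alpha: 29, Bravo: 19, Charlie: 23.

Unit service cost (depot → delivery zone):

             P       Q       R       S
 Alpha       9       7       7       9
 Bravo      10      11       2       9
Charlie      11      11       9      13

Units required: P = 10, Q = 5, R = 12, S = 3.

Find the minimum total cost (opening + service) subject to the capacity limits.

Minimum total cost: 345

Open {Alpha, Charlie}: P→Alpha 9·10=90, Q→Alpha 7·5=35, R→Alpha 7·12=84, S→Charlie 13·3=39.
Loads: Alpha carries 27/29, Charlie carries 3/23. Service 248; fixed 97; total 345.
Next best feasible plan costs 353.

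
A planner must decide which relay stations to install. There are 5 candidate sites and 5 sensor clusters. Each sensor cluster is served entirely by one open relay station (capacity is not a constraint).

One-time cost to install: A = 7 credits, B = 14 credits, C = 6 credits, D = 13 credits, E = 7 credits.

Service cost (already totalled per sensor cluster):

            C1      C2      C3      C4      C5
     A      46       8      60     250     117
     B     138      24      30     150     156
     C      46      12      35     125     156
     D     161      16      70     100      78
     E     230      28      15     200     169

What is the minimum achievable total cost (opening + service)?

Minimum total cost: 274

For any fixed open set, each sensor cluster goes to its cheapest open site; total = fixed + service.
{A, D, E}: C1→A 46, C2→A 8, C3→E 15, C4→D 100, C5→D 78. Service 247; fixed 27; total 274.
{C, D, E}: C1→C 46, C2→C 12, C3→E 15, C4→D 100, C5→D 78. Service 251; fixed 26; total 277.
{A, C, D, E}: C1→A 46, C2→A 8, C3→E 15, C4→D 100, C5→D 78. Service 247; fixed 33; total 280.
{A, B, C, D, E}: service 247 + fixed 47 = 294
No other subset beats 274.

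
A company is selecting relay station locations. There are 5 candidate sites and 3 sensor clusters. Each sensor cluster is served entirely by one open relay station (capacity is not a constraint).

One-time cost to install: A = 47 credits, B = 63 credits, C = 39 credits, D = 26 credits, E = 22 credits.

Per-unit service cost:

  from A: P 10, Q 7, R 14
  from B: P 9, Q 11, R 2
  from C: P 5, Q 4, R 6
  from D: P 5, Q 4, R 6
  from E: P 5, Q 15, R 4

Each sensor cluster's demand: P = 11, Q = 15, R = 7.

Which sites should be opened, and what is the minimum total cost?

For any fixed open set, each sensor cluster goes to its cheapest open site; total = fixed + service.
{D}: P→D 5·11=55, Q→D 4·15=60, R→D 6·7=42. Service 157; fixed 26; total 183.
{D, E}: service 143 + fixed 48 = 191
{C}: P→C 5·11=55, Q→C 4·15=60, R→C 6·7=42. Service 157; fixed 39; total 196.
{A, B, C, D, E}: service 129 + fixed 197 = 326
No other subset beats 183.

Open D only; minimum total cost 183.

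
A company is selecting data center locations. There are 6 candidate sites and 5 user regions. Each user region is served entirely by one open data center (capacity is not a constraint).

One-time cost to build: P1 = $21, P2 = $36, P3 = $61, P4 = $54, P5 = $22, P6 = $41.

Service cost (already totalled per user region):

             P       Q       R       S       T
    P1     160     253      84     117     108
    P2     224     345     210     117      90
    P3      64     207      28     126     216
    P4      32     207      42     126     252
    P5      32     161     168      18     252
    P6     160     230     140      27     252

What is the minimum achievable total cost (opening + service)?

Minimum total cost: 446

For any fixed open set, each user region goes to its cheapest open site; total = fixed + service.
{P1, P5}: P→P5 32, Q→P5 161, R→P1 84, S→P5 18, T→P1 108. Service 403; fixed 43; total 446.
{P2, P3, P5}: P→P5 32, Q→P5 161, R→P3 28, S→P5 18, T→P2 90. Service 329; fixed 119; total 448.
{P1, P3, P5}: service 347 + fixed 104 = 451
{P1, P2, P3, P4, P5, P6}: P→P4 32, Q→P5 161, R→P3 28, S→P5 18, T→P2 90. Service 329; fixed 235; total 564.
No other subset beats 446.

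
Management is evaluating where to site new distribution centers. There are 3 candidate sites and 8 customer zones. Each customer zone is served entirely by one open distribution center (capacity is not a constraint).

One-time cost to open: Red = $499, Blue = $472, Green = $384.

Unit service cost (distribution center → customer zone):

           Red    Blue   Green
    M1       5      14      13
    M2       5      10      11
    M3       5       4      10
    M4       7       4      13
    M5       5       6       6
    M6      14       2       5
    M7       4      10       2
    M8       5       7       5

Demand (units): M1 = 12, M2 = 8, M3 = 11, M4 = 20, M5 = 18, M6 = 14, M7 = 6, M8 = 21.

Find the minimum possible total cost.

For any fixed open set, each customer zone goes to its cheapest open site; total = fixed + service.
{Blue}: M1→Blue 14·12=168, M2→Blue 10·8=80, M3→Blue 4·11=44, M4→Blue 4·20=80, M5→Blue 6·18=108, M6→Blue 2·14=28, M7→Blue 10·6=60, M8→Blue 7·21=147. Service 715; fixed 472; total 1187.
{Red}: service 710 + fixed 499 = 1209
{Green}: service 909 + fixed 384 = 1293
{Red, Blue, Green}: service 459 + fixed 1355 = 1814
No other subset beats 1187.

Minimum total cost: 1187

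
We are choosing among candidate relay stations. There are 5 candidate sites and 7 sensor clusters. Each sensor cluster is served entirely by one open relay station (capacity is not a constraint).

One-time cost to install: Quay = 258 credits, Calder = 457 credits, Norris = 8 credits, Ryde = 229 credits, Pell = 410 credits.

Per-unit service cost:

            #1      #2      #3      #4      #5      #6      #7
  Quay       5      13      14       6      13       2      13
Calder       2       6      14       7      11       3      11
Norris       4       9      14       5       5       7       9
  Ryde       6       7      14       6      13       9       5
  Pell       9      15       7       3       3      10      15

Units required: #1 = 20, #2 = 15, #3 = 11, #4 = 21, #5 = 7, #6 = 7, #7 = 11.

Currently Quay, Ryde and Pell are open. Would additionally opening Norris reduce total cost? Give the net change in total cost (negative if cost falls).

Yes — net change −12 (cost falls by 12).

Current service cost with {Quay, Ryde, Pell}: 435.
Adding Norris: each sensor cluster re-picks its cheapest; new service cost 415, saving 20.
Extra fixed cost: 8. Net change = 8 − 20 = -12.
(Totals: 1332 → 1320.)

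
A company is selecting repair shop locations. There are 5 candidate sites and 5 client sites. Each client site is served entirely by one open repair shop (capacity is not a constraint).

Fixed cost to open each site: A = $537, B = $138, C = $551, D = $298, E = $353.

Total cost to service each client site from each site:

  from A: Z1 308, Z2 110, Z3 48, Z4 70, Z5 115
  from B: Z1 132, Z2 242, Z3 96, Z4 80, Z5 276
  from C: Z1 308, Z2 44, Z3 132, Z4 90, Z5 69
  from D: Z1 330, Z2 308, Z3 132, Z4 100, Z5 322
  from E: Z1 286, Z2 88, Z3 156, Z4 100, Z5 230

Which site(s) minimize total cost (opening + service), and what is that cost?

Open B only; minimum total cost 964.

For any fixed open set, each client site goes to its cheapest open site; total = fixed + service.
{B}: Z1→B 132, Z2→B 242, Z3→B 96, Z4→B 80, Z5→B 276. Service 826; fixed 138; total 964.
{B, C}: service 421 + fixed 689 = 1110
{B, E}: service 626 + fixed 491 = 1117
{A, B, C, D, E}: Z1→B 132, Z2→C 44, Z3→A 48, Z4→A 70, Z5→C 69. Service 363; fixed 1877; total 2240.
No other subset beats 964.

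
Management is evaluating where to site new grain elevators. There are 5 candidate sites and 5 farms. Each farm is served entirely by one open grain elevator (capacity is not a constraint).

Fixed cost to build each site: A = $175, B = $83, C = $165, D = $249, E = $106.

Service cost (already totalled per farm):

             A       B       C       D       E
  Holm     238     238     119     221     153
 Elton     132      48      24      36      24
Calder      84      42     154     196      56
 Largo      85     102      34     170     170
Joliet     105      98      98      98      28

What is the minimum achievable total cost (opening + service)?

Minimum total cost: 532

For any fixed open set, each farm goes to its cheapest open site; total = fixed + service.
{C, E}: Holm→C 119, Elton→C 24, Calder→E 56, Largo→C 34, Joliet→E 28. Service 261; fixed 271; total 532.
{E}: service 431 + fixed 106 = 537
{B, E}: service 349 + fixed 189 = 538
{A, B, C, D, E}: Holm→C 119, Elton→C 24, Calder→B 42, Largo→C 34, Joliet→E 28. Service 247; fixed 778; total 1025.
No other subset beats 532.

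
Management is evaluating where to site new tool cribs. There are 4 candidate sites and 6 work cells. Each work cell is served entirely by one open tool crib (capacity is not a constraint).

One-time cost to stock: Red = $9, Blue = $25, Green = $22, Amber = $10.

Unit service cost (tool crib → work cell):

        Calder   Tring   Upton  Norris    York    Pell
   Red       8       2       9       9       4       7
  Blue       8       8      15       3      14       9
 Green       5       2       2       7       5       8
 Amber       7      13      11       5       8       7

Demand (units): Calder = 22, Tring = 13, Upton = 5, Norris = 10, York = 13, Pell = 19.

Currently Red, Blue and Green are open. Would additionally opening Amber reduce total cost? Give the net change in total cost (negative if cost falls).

No — net change +10 (cost rises by 10).

Current service cost with {Red, Blue, Green}: 361.
Adding Amber: each work cell re-picks its cheapest; new service cost 361, saving 0.
Extra fixed cost: 10. Net change = 10 − 0 = 10.
(Totals: 417 → 427.)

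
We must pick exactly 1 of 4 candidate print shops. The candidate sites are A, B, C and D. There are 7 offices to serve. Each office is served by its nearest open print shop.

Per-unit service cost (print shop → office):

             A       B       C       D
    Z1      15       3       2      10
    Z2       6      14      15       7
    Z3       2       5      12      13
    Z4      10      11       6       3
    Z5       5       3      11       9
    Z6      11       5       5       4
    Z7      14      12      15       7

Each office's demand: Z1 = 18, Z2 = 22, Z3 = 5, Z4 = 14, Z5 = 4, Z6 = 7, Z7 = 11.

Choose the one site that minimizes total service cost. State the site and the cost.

With exactly 1 open, each office uses its cheapest among the chosen.
{D}: Z1→D 10·18=180, Z2→D 7·22=154, Z3→D 13·5=65, Z4→D 3·14=42, Z5→D 9·4=36, Z6→D 4·7=28, Z7→D 7·11=77. Service cost 582.
{B}: service cost 720
{C}: service cost 754
Among all 4 size-1 choices, {D} is lowest.

Choose D only; total service cost 582.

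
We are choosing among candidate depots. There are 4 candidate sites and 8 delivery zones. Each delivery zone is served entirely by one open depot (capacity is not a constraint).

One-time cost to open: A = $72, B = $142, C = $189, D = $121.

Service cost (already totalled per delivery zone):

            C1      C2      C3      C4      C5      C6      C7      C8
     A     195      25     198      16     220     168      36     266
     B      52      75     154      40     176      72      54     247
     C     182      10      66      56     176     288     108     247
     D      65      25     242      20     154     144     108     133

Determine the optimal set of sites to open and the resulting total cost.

Open B and D; minimum total cost 927.

For any fixed open set, each delivery zone goes to its cheapest open site; total = fixed + service.
{B, D}: C1→B 52, C2→D 25, C3→B 154, C4→D 20, C5→D 154, C6→B 72, C7→B 54, C8→D 133. Service 664; fixed 263; total 927.
{A, D}: C1→D 65, C2→A 25, C3→A 198, C4→A 16, C5→D 154, C6→D 144, C7→A 36, C8→D 133. Service 771; fixed 193; total 964.
{A, B, D}: C1→B 52, C2→A 25, C3→B 154, C4→A 16, C5→D 154, C6→B 72, C7→A 36, C8→D 133. Service 642; fixed 335; total 977.
{A, B, C, D}: service 539 + fixed 524 = 1063
No other subset beats 927.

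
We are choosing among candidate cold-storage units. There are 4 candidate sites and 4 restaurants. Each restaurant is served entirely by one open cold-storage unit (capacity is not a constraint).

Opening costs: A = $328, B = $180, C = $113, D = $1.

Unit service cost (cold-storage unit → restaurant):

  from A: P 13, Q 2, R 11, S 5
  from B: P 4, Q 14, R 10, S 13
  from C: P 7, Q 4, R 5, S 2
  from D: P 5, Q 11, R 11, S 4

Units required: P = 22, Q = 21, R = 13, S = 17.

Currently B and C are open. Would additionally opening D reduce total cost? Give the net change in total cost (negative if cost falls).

No — net change +1 (cost rises by 1).

Current service cost with {B, C}: 271.
Adding D: each restaurant re-picks its cheapest; new service cost 271, saving 0.
Extra fixed cost: 1. Net change = 1 − 0 = 1.
(Totals: 564 → 565.)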